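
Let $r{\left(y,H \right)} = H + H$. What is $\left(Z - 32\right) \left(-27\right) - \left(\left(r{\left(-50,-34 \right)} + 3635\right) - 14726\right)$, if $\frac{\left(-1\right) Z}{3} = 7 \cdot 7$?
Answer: $15992$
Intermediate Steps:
$r{\left(y,H \right)} = 2 H$
$Z = -147$ ($Z = - 3 \cdot 7 \cdot 7 = \left(-3\right) 49 = -147$)
$\left(Z - 32\right) \left(-27\right) - \left(\left(r{\left(-50,-34 \right)} + 3635\right) - 14726\right) = \left(-147 - 32\right) \left(-27\right) - \left(\left(2 \left(-34\right) + 3635\right) - 14726\right) = \left(-179\right) \left(-27\right) - \left(\left(-68 + 3635\right) - 14726\right) = 4833 - \left(3567 - 14726\right) = 4833 - -11159 = 4833 + 11159 = 15992$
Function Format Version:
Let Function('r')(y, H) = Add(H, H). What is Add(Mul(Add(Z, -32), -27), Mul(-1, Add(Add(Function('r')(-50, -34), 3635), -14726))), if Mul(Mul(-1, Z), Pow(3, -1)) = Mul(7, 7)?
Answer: 15992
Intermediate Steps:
Function('r')(y, H) = Mul(2, H)
Z = -147 (Z = Mul(-3, Mul(7, 7)) = Mul(-3, 49) = -147)
Add(Mul(Add(Z, -32), -27), Mul(-1, Add(Add(Function('r')(-50, -34), 3635), -14726))) = Add(Mul(Add(-147, -32), -27), Mul(-1, Add(Add(Mul(2, -34), 3635), -14726))) = Add(Mul(-179, -27), Mul(-1, Add(Add(-68, 3635), -14726))) = Add(4833, Mul(-1, Add(3567, -14726))) = Add(4833, Mul(-1, -11159)) = Add(4833, 11159) = 15992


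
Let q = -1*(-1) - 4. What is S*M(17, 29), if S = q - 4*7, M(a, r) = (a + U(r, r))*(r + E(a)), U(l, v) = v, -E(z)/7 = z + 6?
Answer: 188232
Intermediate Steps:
E(z) = -42 - 7*z (E(z) = -7*(z + 6) = -7*(6 + z) = -42 - 7*z)
q = -3 (q = 1 - 4 = -3)
M(a, r) = (a + r)*(-42 + r - 7*a) (M(a, r) = (a + r)*(r + (-42 - 7*a)) = (a + r)*(-42 + r - 7*a))
S = -31 (S = -3 - 4*7 = -3 - 28 = -31)
S*M(17, 29) = -31*(29**2 + 17*29 - 7*17*(6 + 17) - 7*29*(6 + 17)) = -31*(841 + 493 - 7*17*23 - 7*29*23) = -31*(841 + 493 - 2737 - 4669) = -31*(-6072) = 188232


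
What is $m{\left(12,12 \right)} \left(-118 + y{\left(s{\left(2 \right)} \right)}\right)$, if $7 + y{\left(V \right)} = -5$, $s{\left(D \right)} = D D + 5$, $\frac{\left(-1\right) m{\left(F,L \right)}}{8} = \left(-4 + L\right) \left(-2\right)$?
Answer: $-16640$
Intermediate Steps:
$m{\left(F,L \right)} = -64 + 16 L$ ($m{\left(F,L \right)} = - 8 \left(-4 + L\right) \left(-2\right) = - 8 \left(8 - 2 L\right) = -64 + 16 L$)
$s{\left(D \right)} = 5 + D^{2}$ ($s{\left(D \right)} = D^{2} + 5 = 5 + D^{2}$)
$y{\left(V \right)} = -12$ ($y{\left(V \right)} = -7 - 5 = -12$)
$m{\left(12,12 \right)} \left(-118 + y{\left(s{\left(2 \right)} \right)}\right) = \left(-64 + 16 \cdot 12\right) \left(-118 - 12\right) = \left(-64 + 192\right) \left(-130\right) = 128 \left(-130\right) = -16640$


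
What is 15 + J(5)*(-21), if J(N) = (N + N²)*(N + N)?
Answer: -6285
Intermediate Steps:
J(N) = 2*N*(N + N²) (J(N) = (N + N²)*(2*N) = 2*N*(N + N²))
15 + J(5)*(-21) = 15 + (2*5²*(1 + 5))*(-21) = 15 + (2*25*6)*(-21) = 15 + 300*(-21) = 15 - 6300 = -6285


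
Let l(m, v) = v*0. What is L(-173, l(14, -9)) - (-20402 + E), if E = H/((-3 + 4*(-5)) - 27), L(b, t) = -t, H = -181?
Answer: 1019919/50 ≈ 20398.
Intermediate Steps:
l(m, v) = 0
E = 181/50 (E = -181/((-3 + 4*(-5)) - 27) = -181/((-3 - 20) - 27) = -181/(-23 - 27) = -181/(-50) = -1/50*(-181) = 181/50 ≈ 3.6200)
L(-173, l(14, -9)) - (-20402 + E) = -1*0 - (-20402 + 181/50) = 0 - 1*(-1019919/50) = 0 + 1019919/50 = 1019919/50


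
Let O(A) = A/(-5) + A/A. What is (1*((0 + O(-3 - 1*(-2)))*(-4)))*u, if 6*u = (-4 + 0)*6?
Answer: 96/5 ≈ 19.200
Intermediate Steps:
O(A) = 1 - A/5 (O(A) = A*(-⅕) + 1 = -A/5 + 1 = 1 - A/5)
u = -4 (u = ((-4 + 0)*6)/6 = (-4*6)/6 = (⅙)*(-24) = -4)
(1*((0 + O(-3 - 1*(-2)))*(-4)))*u = (1*((0 + (1 - (-3 - 1*(-2))/5))*(-4)))*(-4) = (1*((0 + (1 - (-3 + 2)/5))*(-4)))*(-4) = (1*((0 + (1 - ⅕*(-1)))*(-4)))*(-4) = (1*((0 + (1 + ⅕))*(-4)))*(-4) = (1*((0 + 6/5)*(-4)))*(-4) = (1*((6/5)*(-4)))*(-4) = (1*(-24/5))*(-4) = -24/5*(-4) = 96/5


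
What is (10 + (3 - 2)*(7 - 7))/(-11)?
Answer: -10/11 ≈ -0.90909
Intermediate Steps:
(10 + (3 - 2)*(7 - 7))/(-11) = -(10 + 1*0)/11 = -(10 + 0)/11 = -1/11*10 = -10/11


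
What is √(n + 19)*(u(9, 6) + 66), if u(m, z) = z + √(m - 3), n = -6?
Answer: √13*(72 + √6) ≈ 268.43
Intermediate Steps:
u(m, z) = z + √(-3 + m)
√(n + 19)*(u(9, 6) + 66) = √(-6 + 19)*((6 + √(-3 + 9)) + 66) = √13*((6 + √6) + 66) = √13*(72 + √6)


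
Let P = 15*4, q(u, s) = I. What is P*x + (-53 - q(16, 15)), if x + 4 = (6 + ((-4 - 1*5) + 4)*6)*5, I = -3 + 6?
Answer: -7496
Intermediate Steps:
I = 3
q(u, s) = 3
P = 60
x = -124 (x = -4 + (6 + ((-4 - 1*5) + 4)*6)*5 = -4 + (6 + ((-4 - 5) + 4)*6)*5 = -4 + (6 + (-9 + 4)*6)*5 = -4 + (6 - 5*6)*5 = -4 + (6 - 30)*5 = -4 - 24*5 = -4 - 120 = -124)
P*x + (-53 - q(16, 15)) = 60*(-124) + (-53 - 1*3) = -7440 + (-53 - 3) = -7440 - 56 = -7496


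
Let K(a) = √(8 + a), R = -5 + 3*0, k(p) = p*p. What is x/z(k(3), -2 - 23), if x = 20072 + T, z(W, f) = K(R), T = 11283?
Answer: 31355*√3/3 ≈ 18103.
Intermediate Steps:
k(p) = p²
R = -5 (R = -5 + 0 = -5)
z(W, f) = √3 (z(W, f) = √(8 - 5) = √3)
x = 31355 (x = 20072 + 11283 = 31355)
x/z(k(3), -2 - 23) = 31355/(√3) = 31355*(√3/3) = 31355*√3/3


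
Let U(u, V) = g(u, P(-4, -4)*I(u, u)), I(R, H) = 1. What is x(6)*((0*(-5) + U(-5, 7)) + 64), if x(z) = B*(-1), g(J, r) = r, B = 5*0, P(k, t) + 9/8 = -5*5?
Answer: 0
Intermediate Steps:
P(k, t) = -209/8 (P(k, t) = -9/8 - 5*5 = -9/8 - 25 = -209/8)
B = 0
U(u, V) = -209/8 (U(u, V) = -209/8*1 = -209/8)
x(z) = 0 (x(z) = 0*(-1) = 0)
x(6)*((0*(-5) + U(-5, 7)) + 64) = 0*((0*(-5) - 209/8) + 64) = 0*((0 - 209/8) + 64) = 0*(-209/8 + 64) = 0*(303/8) = 0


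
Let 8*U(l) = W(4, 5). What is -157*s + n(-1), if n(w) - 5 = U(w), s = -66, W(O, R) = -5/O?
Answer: 331739/32 ≈ 10367.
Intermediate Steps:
U(l) = -5/32 (U(l) = (-5/4)/8 = (-5*¼)/8 = (⅛)*(-5/4) = -5/32)
n(w) = 155/32 (n(w) = 5 - 5/32 = 155/32)
-157*s + n(-1) = -157*(-66) + 155/32 = 10362 + 155/32 = 331739/32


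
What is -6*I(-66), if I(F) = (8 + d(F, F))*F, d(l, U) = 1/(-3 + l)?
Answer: 72732/23 ≈ 3162.3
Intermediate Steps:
I(F) = F*(8 + 1/(-3 + F)) (I(F) = (8 + 1/(-3 + F))*F = F*(8 + 1/(-3 + F)))
-6*I(-66) = -(-396)*(-23 + 8*(-66))/(-3 - 66) = -(-396)*(-23 - 528)/(-69) = -(-396)*(-1)*(-551)/69 = -6*(-12122/23) = 72732/23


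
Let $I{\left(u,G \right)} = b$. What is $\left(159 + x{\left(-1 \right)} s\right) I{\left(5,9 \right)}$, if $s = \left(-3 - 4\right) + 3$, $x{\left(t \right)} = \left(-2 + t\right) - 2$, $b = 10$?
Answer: $1790$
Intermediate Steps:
$x{\left(t \right)} = -4 + t$
$s = -4$ ($s = -7 + 3 = -4$)
$I{\left(u,G \right)} = 10$
$\left(159 + x{\left(-1 \right)} s\right) I{\left(5,9 \right)} = \left(159 + \left(-4 - 1\right) \left(-4\right)\right) 10 = \left(159 - -20\right) 10 = \left(159 + 20\right) 10 = 179 \cdot 10 = 1790$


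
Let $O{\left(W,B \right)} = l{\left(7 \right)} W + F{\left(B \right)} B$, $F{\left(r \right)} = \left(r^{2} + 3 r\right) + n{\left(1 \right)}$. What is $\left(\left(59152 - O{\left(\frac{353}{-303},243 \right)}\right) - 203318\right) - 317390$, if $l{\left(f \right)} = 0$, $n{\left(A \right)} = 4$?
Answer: $-14988582$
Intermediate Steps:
$F{\left(r \right)} = 4 + r^{2} + 3 r$ ($F{\left(r \right)} = \left(r^{2} + 3 r\right) + 4 = 4 + r^{2} + 3 r$)
$O{\left(W,B \right)} = B \left(4 + B^{2} + 3 B\right)$ ($O{\left(W,B \right)} = 0 W + \left(4 + B^{2} + 3 B\right) B = 0 + B \left(4 + B^{2} + 3 B\right) = B \left(4 + B^{2} + 3 B\right)$)
$\left(\left(59152 - O{\left(\frac{353}{-303},243 \right)}\right) - 203318\right) - 317390 = \left(\left(59152 - 243 \left(4 + 243^{2} + 3 \cdot 243\right)\right) - 203318\right) - 317390 = \left(\left(59152 - 243 \left(4 + 59049 + 729\right)\right) - 203318\right) - 317390 = \left(\left(59152 - 243 \cdot 59782\right) - 203318\right) - 317390 = \left(\left(59152 - 14527026\right) - 203318\right) - 317390 = \left(-14467874 - 203318\right) - 317390 = -14671192 - 317390 = -14988582$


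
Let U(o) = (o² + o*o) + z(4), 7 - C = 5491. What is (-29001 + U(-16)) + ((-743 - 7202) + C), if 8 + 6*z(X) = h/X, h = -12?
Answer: -251519/6 ≈ -41920.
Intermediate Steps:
C = -5484 (C = 7 - 1*5491 = 7 - 5491 = -5484)
z(X) = -4/3 - 2/X (z(X) = -4/3 + (-12/X)/6 = -4/3 - 2/X)
U(o) = -11/6 + 2*o² (U(o) = (o² + o*o) + (-4/3 - 2/4) = (o² + o²) + (-4/3 - 2*¼) = 2*o² + (-4/3 - ½) = 2*o² - 11/6 = -11/6 + 2*o²)
(-29001 + U(-16)) + ((-743 - 7202) + C) = (-29001 + (-11/6 + 2*(-16)²)) + ((-743 - 7202) - 5484) = (-29001 + (-11/6 + 2*256)) + (-7945 - 5484) = (-29001 + (-11/6 + 512)) - 13429 = (-29001 + 3061/6) - 13429 = -170945/6 - 13429 = -251519/6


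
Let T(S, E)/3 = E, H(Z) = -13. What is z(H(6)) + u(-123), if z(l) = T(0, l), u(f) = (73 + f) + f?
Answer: -212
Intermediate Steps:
u(f) = 73 + 2*f
T(S, E) = 3*E
z(l) = 3*l
z(H(6)) + u(-123) = 3*(-13) + (73 + 2*(-123)) = -39 + (73 - 246) = -39 - 173 = -212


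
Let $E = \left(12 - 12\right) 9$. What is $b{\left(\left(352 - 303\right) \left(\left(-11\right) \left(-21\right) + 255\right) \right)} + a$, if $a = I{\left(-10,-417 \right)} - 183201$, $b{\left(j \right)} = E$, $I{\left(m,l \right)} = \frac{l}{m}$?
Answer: $- \frac{1831593}{10} \approx -1.8316 \cdot 10^{5}$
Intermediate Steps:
$E = 0$ ($E = 0 \cdot 9 = 0$)
$b{\left(j \right)} = 0$
$a = - \frac{1831593}{10}$ ($a = - \frac{417}{-10} - 183201 = \left(-417\right) \left(- \frac{1}{10}\right) - 183201 = \frac{417}{10} - 183201 = - \frac{1831593}{10} \approx -1.8316 \cdot 10^{5}$)
$b{\left(\left(352 - 303\right) \left(\left(-11\right) \left(-21\right) + 255\right) \right)} + a = 0 - \frac{1831593}{10} = - \frac{1831593}{10}$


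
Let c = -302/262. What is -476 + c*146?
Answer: -84402/131 ≈ -644.29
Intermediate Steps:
c = -151/131 (c = -302*1/262 = -151/131 ≈ -1.1527)
-476 + c*146 = -476 - 151/131*146 = -476 - 22046/131 = -84402/131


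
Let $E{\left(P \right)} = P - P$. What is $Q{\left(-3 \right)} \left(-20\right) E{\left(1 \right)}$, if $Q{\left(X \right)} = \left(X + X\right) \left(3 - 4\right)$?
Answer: $0$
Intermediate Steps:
$E{\left(P \right)} = 0$
$Q{\left(X \right)} = - 2 X$ ($Q{\left(X \right)} = 2 X \left(-1\right) = - 2 X$)
$Q{\left(-3 \right)} \left(-20\right) E{\left(1 \right)} = \left(-2\right) \left(-3\right) \left(-20\right) 0 = 6 \left(-20\right) 0 = \left(-120\right) 0 = 0$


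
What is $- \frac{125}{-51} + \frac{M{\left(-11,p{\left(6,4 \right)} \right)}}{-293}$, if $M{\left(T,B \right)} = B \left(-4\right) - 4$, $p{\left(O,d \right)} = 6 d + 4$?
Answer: $\frac{42541}{14943} \approx 2.8469$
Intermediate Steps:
$p{\left(O,d \right)} = 4 + 6 d$
$M{\left(T,B \right)} = -4 - 4 B$ ($M{\left(T,B \right)} = - 4 B - 4 = -4 - 4 B$)
$- \frac{125}{-51} + \frac{M{\left(-11,p{\left(6,4 \right)} \right)}}{-293} = - \frac{125}{-51} + \frac{-4 - 4 \left(4 + 6 \cdot 4\right)}{-293} = \left(-125\right) \left(- \frac{1}{51}\right) + \left(-4 - 4 \left(4 + 24\right)\right) \left(- \frac{1}{293}\right) = \frac{125}{51} + \left(-4 - 112\right) \left(- \frac{1}{293}\right) = \frac{125}{51} - - \frac{116}{293} = \frac{125}{51} + \frac{116}{293} = \frac{42541}{14943}$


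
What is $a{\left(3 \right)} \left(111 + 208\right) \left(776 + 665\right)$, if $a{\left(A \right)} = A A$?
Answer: $4137111$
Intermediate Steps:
$a{\left(A \right)} = A^{2}$
$a{\left(3 \right)} \left(111 + 208\right) \left(776 + 665\right) = 3^{2} \left(111 + 208\right) \left(776 + 665\right) = 9 \cdot 319 \cdot 1441 = 9 \cdot 459679 = 4137111$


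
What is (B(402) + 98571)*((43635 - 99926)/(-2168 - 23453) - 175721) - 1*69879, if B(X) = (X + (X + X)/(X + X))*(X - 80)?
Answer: -1027995845788509/25621 ≈ -4.0123e+10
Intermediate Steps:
B(X) = (1 + X)*(-80 + X) (B(X) = (X + (2*X)/((2*X)))*(-80 + X) = (X + (2*X)*(1/(2*X)))*(-80 + X) = (X + 1)*(-80 + X) = (1 + X)*(-80 + X))
(B(402) + 98571)*((43635 - 99926)/(-2168 - 23453) - 175721) - 1*69879 = ((-80 + 402**2 - 79*402) + 98571)*((43635 - 99926)/(-2168 - 23453) - 175721) - 1*69879 = ((-80 + 161604 - 31758) + 98571)*(-56291/(-25621) - 175721) - 69879 = (129766 + 98571)*(-56291*(-1/25621) - 175721) - 69879 = 228337*(56291/25621 - 175721) - 69879 = 228337*(-4502091450/25621) - 69879 = -1027994055418650/25621 - 69879 = -1027995845788509/25621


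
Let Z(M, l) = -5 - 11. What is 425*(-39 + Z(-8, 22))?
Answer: -23375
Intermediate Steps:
Z(M, l) = -16
425*(-39 + Z(-8, 22)) = 425*(-39 - 16) = 425*(-55) = -23375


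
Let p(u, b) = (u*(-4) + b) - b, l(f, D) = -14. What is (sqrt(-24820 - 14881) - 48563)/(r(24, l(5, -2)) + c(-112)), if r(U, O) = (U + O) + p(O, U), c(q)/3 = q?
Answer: 48563/270 - 37*I*sqrt(29)/270 ≈ 179.86 - 0.73797*I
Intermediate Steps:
c(q) = 3*q
p(u, b) = -4*u (p(u, b) = (-4*u + b) - b = (b - 4*u) - b = -4*u)
r(U, O) = U - 3*O (r(U, O) = (U + O) - 4*O = (O + U) - 4*O = U - 3*O)
(sqrt(-24820 - 14881) - 48563)/(r(24, l(5, -2)) + c(-112)) = (sqrt(-24820 - 14881) - 48563)/((24 - 3*(-14)) + 3*(-112)) = (sqrt(-39701) - 48563)/((24 + 42) - 336) = (37*I*sqrt(29) - 48563)/(66 - 336) = (-48563 + 37*I*sqrt(29))/(-270) = (-48563 + 37*I*sqrt(29))*(-1/270) = 48563/270 - 37*I*sqrt(29)/270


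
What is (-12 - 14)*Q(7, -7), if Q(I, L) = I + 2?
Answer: -234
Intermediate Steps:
Q(I, L) = 2 + I
(-12 - 14)*Q(7, -7) = (-12 - 14)*(2 + 7) = -26*9 = -234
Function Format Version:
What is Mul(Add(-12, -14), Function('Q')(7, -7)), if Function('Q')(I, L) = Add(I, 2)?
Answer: -234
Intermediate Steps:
Function('Q')(I, L) = Add(2, I)
Mul(Add(-12, -14), Function('Q')(7, -7)) = Mul(Add(-12, -14), Add(2, 7)) = Mul(-26, 9) = -234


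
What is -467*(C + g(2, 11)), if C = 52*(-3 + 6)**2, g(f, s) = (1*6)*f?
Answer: -224160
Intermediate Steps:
g(f, s) = 6*f
C = 468 (C = 52*3**2 = 52*9 = 468)
-467*(C + g(2, 11)) = -467*(468 + 6*2) = -467*(468 + 12) = -467*480 = -224160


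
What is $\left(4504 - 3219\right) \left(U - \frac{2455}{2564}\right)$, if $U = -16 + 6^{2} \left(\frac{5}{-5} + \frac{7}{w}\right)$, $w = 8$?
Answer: $- \frac{70696845}{2564} \approx -27573.0$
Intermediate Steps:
$U = - \frac{41}{2}$ ($U = -16 + 6^{2} \left(\frac{5}{-5} + \frac{7}{8}\right) = -16 + 36 \left(5 \left(- \frac{1}{5}\right) + 7 \cdot \frac{1}{8}\right) = -16 + 36 \left(-1 + \frac{7}{8}\right) = -16 + 36 \left(- \frac{1}{8}\right) = -16 - \frac{9}{2} = - \frac{41}{2} \approx -20.5$)
$\left(4504 - 3219\right) \left(U - \frac{2455}{2564}\right) = \left(4504 - 3219\right) \left(- \frac{41}{2} - \frac{2455}{2564}\right) = 1285 \left(- \frac{41}{2} - \frac{2455}{2564}\right) = 1285 \left(- \frac{55017}{2564}\right) = - \frac{70696845}{2564}$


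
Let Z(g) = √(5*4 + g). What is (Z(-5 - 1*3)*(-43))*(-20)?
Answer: 1720*√3 ≈ 2979.1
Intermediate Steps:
Z(g) = √(20 + g)
(Z(-5 - 1*3)*(-43))*(-20) = (√(20 + (-5 - 1*3))*(-43))*(-20) = (√(20 + (-5 - 3))*(-43))*(-20) = (√(20 - 8)*(-43))*(-20) = (√12*(-43))*(-20) = ((2*√3)*(-43))*(-20) = -86*√3*(-20) = 1720*√3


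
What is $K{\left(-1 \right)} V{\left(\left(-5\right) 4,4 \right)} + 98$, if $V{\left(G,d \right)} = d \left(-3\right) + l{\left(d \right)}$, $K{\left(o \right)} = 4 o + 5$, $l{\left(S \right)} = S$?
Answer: $90$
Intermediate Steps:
$K{\left(o \right)} = 5 + 4 o$
$V{\left(G,d \right)} = - 2 d$ ($V{\left(G,d \right)} = d \left(-3\right) + d = - 3 d + d = - 2 d$)
$K{\left(-1 \right)} V{\left(\left(-5\right) 4,4 \right)} + 98 = \left(5 + 4 \left(-1\right)\right) \left(\left(-2\right) 4\right) + 98 = \left(5 - 4\right) \left(-8\right) + 98 = 1 \left(-8\right) + 98 = -8 + 98 = 90$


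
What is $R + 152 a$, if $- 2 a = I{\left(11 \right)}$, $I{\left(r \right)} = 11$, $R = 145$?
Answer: $-691$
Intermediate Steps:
$a = - \frac{11}{2}$ ($a = \left(- \frac{1}{2}\right) 11 = - \frac{11}{2} \approx -5.5$)
$R + 152 a = 145 + 152 \left(- \frac{11}{2}\right) = 145 - 836 = -691$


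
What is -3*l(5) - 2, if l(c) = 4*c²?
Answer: -302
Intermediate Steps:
-3*l(5) - 2 = -12*5² - 2 = -12*25 - 2 = -3*100 - 2 = -300 - 2 = -302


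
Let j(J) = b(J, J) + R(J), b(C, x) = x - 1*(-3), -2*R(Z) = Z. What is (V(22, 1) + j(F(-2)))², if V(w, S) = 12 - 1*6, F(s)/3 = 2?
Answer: 144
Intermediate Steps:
R(Z) = -Z/2
b(C, x) = 3 + x (b(C, x) = x + 3 = 3 + x)
F(s) = 6 (F(s) = 3*2 = 6)
j(J) = 3 + J/2 (j(J) = (3 + J) - J/2 = 3 + J/2)
V(w, S) = 6 (V(w, S) = 12 - 6 = 6)
(V(22, 1) + j(F(-2)))² = (6 + (3 + (½)*6))² = (6 + (3 + 3))² = (6 + 6)² = 12² = 144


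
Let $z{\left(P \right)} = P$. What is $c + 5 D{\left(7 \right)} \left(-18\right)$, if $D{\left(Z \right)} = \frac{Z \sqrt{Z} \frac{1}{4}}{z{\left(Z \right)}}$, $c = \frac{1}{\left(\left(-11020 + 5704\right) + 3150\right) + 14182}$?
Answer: $\frac{1}{12016} - \frac{45 \sqrt{7}}{2} \approx -59.529$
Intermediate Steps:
$c = \frac{1}{12016}$ ($c = \frac{1}{\left(-5316 + 3150\right) + 14182} = \frac{1}{-2166 + 14182} = \frac{1}{12016} \approx 8.3222 \cdot 10^{-5}$)
$D{\left(Z \right)} = \frac{\sqrt{Z}}{4}$ ($D{\left(Z \right)} = \frac{Z \sqrt{Z} \frac{1}{4}}{Z} = \frac{Z^{\frac{3}{2}} \cdot \frac{1}{4}}{Z} = \frac{\frac{1}{4} Z^{\frac{3}{2}}}{Z} = \frac{\sqrt{Z}}{4}$)
$c + 5 D{\left(7 \right)} \left(-18\right) = \frac{1}{12016} + 5 \frac{\sqrt{7}}{4} \left(-18\right) = \frac{1}{12016} + \frac{5 \sqrt{7}}{4} \left(-18\right) = \frac{1}{12016} - \frac{45 \sqrt{7}}{2}$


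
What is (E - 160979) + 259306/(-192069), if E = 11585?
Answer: -28694215492/192069 ≈ -1.4940e+5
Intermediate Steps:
(E - 160979) + 259306/(-192069) = (11585 - 160979) + 259306/(-192069) = -149394 + 259306*(-1/192069) = -149394 - 259306/192069 = -28694215492/192069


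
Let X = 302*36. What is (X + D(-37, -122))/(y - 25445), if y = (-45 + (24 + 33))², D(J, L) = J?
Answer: -10835/25301 ≈ -0.42824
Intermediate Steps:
y = 144 (y = (-45 + 57)² = 12² = 144)
X = 10872
(X + D(-37, -122))/(y - 25445) = (10872 - 37)/(144 - 25445) = 10835/(-25301) = 10835*(-1/25301) = -10835/25301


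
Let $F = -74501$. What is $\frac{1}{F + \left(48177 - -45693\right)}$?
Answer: $\frac{1}{19369} \approx 5.1629 \cdot 10^{-5}$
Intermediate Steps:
$\frac{1}{F + \left(48177 - -45693\right)} = \frac{1}{-74501 + \left(48177 - -45693\right)} = \frac{1}{-74501 + \left(48177 + 45693\right)} = \frac{1}{-74501 + 93870} = \frac{1}{19369}$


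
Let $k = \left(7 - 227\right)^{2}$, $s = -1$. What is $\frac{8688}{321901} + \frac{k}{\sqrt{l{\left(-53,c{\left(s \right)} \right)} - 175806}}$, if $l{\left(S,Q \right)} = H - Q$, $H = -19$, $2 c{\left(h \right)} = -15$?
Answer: $\frac{8688}{321901} - \frac{9680 i \sqrt{703270}}{70327} \approx 0.02699 - 115.43 i$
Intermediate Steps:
$c{\left(h \right)} = - \frac{15}{2}$ ($c{\left(h \right)} = \frac{1}{2} \left(-15\right) = - \frac{15}{2}$)
$k = 48400$ ($k = \left(-220\right)^{2} = 48400$)
$l{\left(S,Q \right)} = -19 - Q$
$\frac{8688}{321901} + \frac{k}{\sqrt{l{\left(-53,c{\left(s \right)} \right)} - 175806}} = \frac{8688}{321901} + \frac{48400}{\sqrt{\left(-19 - - \frac{15}{2}\right) - 175806}} = 8688 \cdot \frac{1}{321901} + \frac{48400}{\sqrt{\left(-19 + \frac{15}{2}\right) - 175806}} = \frac{8688}{321901} + \frac{48400}{\sqrt{- \frac{23}{2} - 175806}} = \frac{8688}{321901} + \frac{48400}{\sqrt{- \frac{351635}{2}}} = \frac{8688}{321901} + \frac{48400}{\frac{1}{2} i \sqrt{703270}} = \frac{8688}{321901} + 48400 \left(- \frac{i \sqrt{703270}}{351635}\right) = \frac{8688}{321901} - \frac{9680 i \sqrt{703270}}{70327}$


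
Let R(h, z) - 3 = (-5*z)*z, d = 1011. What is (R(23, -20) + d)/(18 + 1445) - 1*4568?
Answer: -6683970/1463 ≈ -4568.7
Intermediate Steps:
R(h, z) = 3 - 5*z² (R(h, z) = 3 + (-5*z)*z = 3 - 5*z²)
(R(23, -20) + d)/(18 + 1445) - 1*4568 = ((3 - 5*(-20)²) + 1011)/(18 + 1445) - 1*4568 = ((3 - 5*400) + 1011)/1463 - 4568 = ((3 - 2000) + 1011)*(1/1463) - 4568 = (-1997 + 1011)*(1/1463) - 4568 = -986*1/1463 - 4568 = -986/1463 - 4568 = -6683970/1463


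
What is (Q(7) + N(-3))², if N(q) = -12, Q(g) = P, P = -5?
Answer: 289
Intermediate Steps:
Q(g) = -5
(Q(7) + N(-3))² = (-5 - 12)² = (-17)² = 289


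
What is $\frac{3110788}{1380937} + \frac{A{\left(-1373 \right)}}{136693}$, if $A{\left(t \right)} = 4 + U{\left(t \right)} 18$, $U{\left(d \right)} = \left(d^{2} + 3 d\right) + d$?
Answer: $\frac{47147113505474}{188764421341} \approx 249.77$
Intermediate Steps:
$U{\left(d \right)} = d^{2} + 4 d$
$A{\left(t \right)} = 4 + 18 t \left(4 + t\right)$ ($A{\left(t \right)} = 4 + t \left(4 + t\right) 18 = 4 + 18 t \left(4 + t\right)$)
$\frac{3110788}{1380937} + \frac{A{\left(-1373 \right)}}{136693} = \frac{3110788}{1380937} + \frac{4 + 18 \left(-1373\right) \left(4 - 1373\right)}{136693} = 3110788 \cdot \frac{1}{1380937} + \left(4 + 18 \left(-1373\right) \left(-1369\right)\right) \frac{1}{136693} = \frac{3110788}{1380937} + \left(4 + 33833466\right) \frac{1}{136693} = \frac{3110788}{1380937} + 33833470 \cdot \frac{1}{136693} = \frac{3110788}{1380937} + \frac{33833470}{136693} = \frac{47147113505474}{188764421341}$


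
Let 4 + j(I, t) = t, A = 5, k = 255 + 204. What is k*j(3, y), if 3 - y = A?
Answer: -2754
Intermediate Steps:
k = 459
y = -2 (y = 3 - 1*5 = 3 - 5 = -2)
j(I, t) = -4 + t
k*j(3, y) = 459*(-4 - 2) = 459*(-6) = -2754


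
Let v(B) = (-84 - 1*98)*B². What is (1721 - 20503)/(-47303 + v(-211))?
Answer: 18782/8150125 ≈ 0.0023045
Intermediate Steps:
v(B) = -182*B² (v(B) = (-84 - 98)*B² = -182*B²)
(1721 - 20503)/(-47303 + v(-211)) = (1721 - 20503)/(-47303 - 182*(-211)²) = -18782/(-47303 - 182*44521) = -18782/(-47303 - 8102822) = -18782/(-8150125) = -18782*(-1/8150125) = 18782/8150125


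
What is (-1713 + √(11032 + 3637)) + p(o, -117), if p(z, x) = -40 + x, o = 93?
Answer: -1870 + √14669 ≈ -1748.9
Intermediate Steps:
(-1713 + √(11032 + 3637)) + p(o, -117) = (-1713 + √(11032 + 3637)) + (-40 - 117) = (-1713 + √14669) - 157 = -1870 + √14669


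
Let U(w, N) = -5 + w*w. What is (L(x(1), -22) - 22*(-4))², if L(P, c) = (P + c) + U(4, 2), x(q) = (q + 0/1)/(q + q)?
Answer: 24025/4 ≈ 6006.3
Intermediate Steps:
x(q) = ½ (x(q) = (q + 0*1)/((2*q)) = (q + 0)*(1/(2*q)) = q*(1/(2*q)) = ½)
U(w, N) = -5 + w²
L(P, c) = 11 + P + c (L(P, c) = (P + c) + (-5 + 4²) = (P + c) + (-5 + 16) = (P + c) + 11 = 11 + P + c)
(L(x(1), -22) - 22*(-4))² = ((11 + ½ - 22) - 22*(-4))² = (-21/2 + 88)² = (155/2)² = 24025/4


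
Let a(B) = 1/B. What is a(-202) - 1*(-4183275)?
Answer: 845021549/202 ≈ 4.1833e+6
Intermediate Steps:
a(-202) - 1*(-4183275) = 1/(-202) - 1*(-4183275) = -1/202 + 4183275 = 845021549/202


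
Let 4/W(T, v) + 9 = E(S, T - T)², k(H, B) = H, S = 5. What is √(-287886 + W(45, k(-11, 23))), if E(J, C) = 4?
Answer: I*√14106386/7 ≈ 536.55*I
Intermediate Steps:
W(T, v) = 4/7 (W(T, v) = 4/(-9 + 4²) = 4/(-9 + 16) = 4/7)
√(-287886 + W(45, k(-11, 23))) = √(-287886 + 4/7) = √(-2015198/7) = I*√14106386/7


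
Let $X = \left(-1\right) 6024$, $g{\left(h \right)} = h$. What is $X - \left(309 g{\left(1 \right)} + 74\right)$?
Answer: $-6407$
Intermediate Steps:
$X = -6024$
$X - \left(309 g{\left(1 \right)} + 74\right) = -6024 - \left(309 \cdot 1 + 74\right) = -6024 - \left(309 + 74\right) = -6024 - 383 = -6407$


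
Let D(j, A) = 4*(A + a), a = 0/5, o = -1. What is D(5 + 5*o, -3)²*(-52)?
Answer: -7488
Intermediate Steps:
a = 0 (a = 0*(⅕) = 0)
D(j, A) = 4*A (D(j, A) = 4*(A + 0) = 4*A)
D(5 + 5*o, -3)²*(-52) = (4*(-3))²*(-52) = (-12)²*(-52) = 144*(-52) = -7488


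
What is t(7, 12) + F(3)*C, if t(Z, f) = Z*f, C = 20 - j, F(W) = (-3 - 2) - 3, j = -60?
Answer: -556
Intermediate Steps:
F(W) = -8 (F(W) = -5 - 3 = -8)
C = 80 (C = 20 - 1*(-60) = 20 + 60 = 80)
t(7, 12) + F(3)*C = 7*12 - 8*80 = 84 - 640 = -556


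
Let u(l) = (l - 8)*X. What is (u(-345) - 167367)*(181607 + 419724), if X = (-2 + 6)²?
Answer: -104039282965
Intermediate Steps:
X = 16 (X = 4² = 16)
u(l) = -128 + 16*l (u(l) = (l - 8)*16 = (-8 + l)*16 = -128 + 16*l)
(u(-345) - 167367)*(181607 + 419724) = ((-128 + 16*(-345)) - 167367)*(181607 + 419724) = ((-128 - 5520) - 167367)*601331 = (-5648 - 167367)*601331 = -173015*601331 = -104039282965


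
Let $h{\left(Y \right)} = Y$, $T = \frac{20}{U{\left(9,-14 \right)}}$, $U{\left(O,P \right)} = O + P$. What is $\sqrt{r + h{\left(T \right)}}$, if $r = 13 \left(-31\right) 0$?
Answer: $2 i \approx 2.0 i$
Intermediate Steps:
$T = -4$ ($T = \frac{20}{9 - 14} = \frac{20}{-5} = 20 \left(- \frac{1}{5}\right) = -4$)
$r = 0$ ($r = \left(-403\right) 0 = 0$)
$\sqrt{r + h{\left(T \right)}} = \sqrt{0 - 4} = \sqrt{-4} = 2 i$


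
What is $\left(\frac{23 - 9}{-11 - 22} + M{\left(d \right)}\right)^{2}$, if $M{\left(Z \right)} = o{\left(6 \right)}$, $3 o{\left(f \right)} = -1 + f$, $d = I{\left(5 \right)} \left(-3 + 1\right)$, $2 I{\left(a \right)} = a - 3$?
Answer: $\frac{1681}{1089} \approx 1.5436$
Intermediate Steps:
$I{\left(a \right)} = - \frac{3}{2} + \frac{a}{2}$ ($I{\left(a \right)} = \frac{a - 3}{2} = \frac{-3 + a}{2} = - \frac{3}{2} + \frac{a}{2}$)
$d = -2$ ($d = \left(- \frac{3}{2} + \frac{1}{2} \cdot 5\right) \left(-3 + 1\right) = \left(- \frac{3}{2} + \frac{5}{2}\right) \left(-2\right) = 1 \left(-2\right) = -2$)
$o{\left(f \right)} = - \frac{1}{3} + \frac{f}{3}$ ($o{\left(f \right)} = \frac{-1 + f}{3} = - \frac{1}{3} + \frac{f}{3}$)
$M{\left(Z \right)} = \frac{5}{3}$ ($M{\left(Z \right)} = - \frac{1}{3} + \frac{1}{3} \cdot 6 = - \frac{1}{3} + 2 = \frac{5}{3}$)
$\left(\frac{23 - 9}{-11 - 22} + M{\left(d \right)}\right)^{2} = \left(\frac{23 - 9}{-11 - 22} + \frac{5}{3}\right)^{2} = \left(\frac{14}{-33} + \frac{5}{3}\right)^{2} = \left(14 \left(- \frac{1}{33}\right) + \frac{5}{3}\right)^{2} = \left(- \frac{14}{33} + \frac{5}{3}\right)^{2} = \left(\frac{41}{33}\right)^{2} = \frac{1681}{1089}$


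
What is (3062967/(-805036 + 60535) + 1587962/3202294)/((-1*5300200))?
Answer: 359428397889/526511065594802450 ≈ 6.8266e-7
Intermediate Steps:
(3062967/(-805036 + 60535) + 1587962/3202294)/((-1*5300200)) = (3062967/(-744501) + 1587962*(1/3202294))/(-5300200) = (3062967*(-1/744501) + 793981/1601147)*(-1/5300200) = (-1020989/248167 + 793981/1601147)*(-1/5300200) = -1437713591556/397351847549*(-1/5300200) = 359428397889/526511065594802450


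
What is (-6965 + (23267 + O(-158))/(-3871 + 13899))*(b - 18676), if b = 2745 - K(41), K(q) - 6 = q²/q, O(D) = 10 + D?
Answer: 557807167089/5014 ≈ 1.1125e+8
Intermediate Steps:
K(q) = 6 + q (K(q) = 6 + q²/q = 6 + q)
b = 2698 (b = 2745 - (6 + 41) = 2745 - 1*47 = 2745 - 47 = 2698)
(-6965 + (23267 + O(-158))/(-3871 + 13899))*(b - 18676) = (-6965 + (23267 + (10 - 158))/(-3871 + 13899))*(2698 - 18676) = (-6965 + (23267 - 148)/10028)*(-15978) = (-6965 + 23119*(1/10028))*(-15978) = (-6965 + 23119/10028)*(-15978) = -69821901/10028*(-15978) = 557807167089/5014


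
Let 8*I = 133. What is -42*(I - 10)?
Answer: -1113/4 ≈ -278.25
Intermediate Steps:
I = 133/8 (I = (⅛)*133 = 133/8 ≈ 16.625)
-42*(I - 10) = -42*(133/8 - 10) = -42*53/8 = -1113/4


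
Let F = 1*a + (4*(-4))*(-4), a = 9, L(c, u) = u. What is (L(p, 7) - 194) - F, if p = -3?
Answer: -260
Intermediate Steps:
F = 73 (F = 1*9 + (4*(-4))*(-4) = 9 - 16*(-4) = 9 + 64 = 73)
(L(p, 7) - 194) - F = (7 - 194) - 1*73 = -187 - 73 = -260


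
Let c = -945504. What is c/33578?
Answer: -472752/16789 ≈ -28.158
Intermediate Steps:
c/33578 = -945504/33578 = -945504*1/33578 = -472752/16789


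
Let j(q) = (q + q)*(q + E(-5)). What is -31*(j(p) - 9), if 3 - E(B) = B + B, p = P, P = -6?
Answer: 2883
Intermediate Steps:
p = -6
E(B) = 3 - 2*B (E(B) = 3 - (B + B) = 3 - 2*B)
j(q) = 2*q*(13 + q) (j(q) = (q + q)*(q + (3 - 2*(-5))) = (2*q)*(q + (3 + 10)) = (2*q)*(q + 13) = (2*q)*(13 + q) = 2*q*(13 + q))
-31*(j(p) - 9) = -31*(2*(-6)*(13 - 6) - 9) = -31*(2*(-6)*7 - 9) = -31*(-84 - 9) = -31*(-93) = 2883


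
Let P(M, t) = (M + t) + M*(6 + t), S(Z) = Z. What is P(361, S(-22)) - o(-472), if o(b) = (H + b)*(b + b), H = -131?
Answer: -574669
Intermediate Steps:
o(b) = 2*b*(-131 + b) (o(b) = (-131 + b)*(b + b) = (-131 + b)*(2*b) = 2*b*(-131 + b))
P(M, t) = M + t + M*(6 + t)
P(361, S(-22)) - o(-472) = (-22 + 7*361 + 361*(-22)) - 2*(-472)*(-131 - 472) = (-22 + 2527 - 7942) - 2*(-472)*(-603) = -5437 - 1*569232 = -5437 - 569232 = -574669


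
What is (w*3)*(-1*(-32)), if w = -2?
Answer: -192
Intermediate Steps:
(w*3)*(-1*(-32)) = (-2*3)*(-1*(-32)) = -6*32 = -192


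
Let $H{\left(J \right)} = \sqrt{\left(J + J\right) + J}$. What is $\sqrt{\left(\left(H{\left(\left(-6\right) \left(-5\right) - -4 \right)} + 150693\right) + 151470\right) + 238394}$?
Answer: $\sqrt{540557 + \sqrt{102}} \approx 735.23$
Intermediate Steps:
$H{\left(J \right)} = \sqrt{3} \sqrt{J}$ ($H{\left(J \right)} = \sqrt{2 J + J} = \sqrt{3 J} = \sqrt{3} \sqrt{J}$)
$\sqrt{\left(\left(H{\left(\left(-6\right) \left(-5\right) - -4 \right)} + 150693\right) + 151470\right) + 238394} = \sqrt{\left(\left(\sqrt{3} \sqrt{\left(-6\right) \left(-5\right) - -4} + 150693\right) + 151470\right) + 238394} = \sqrt{\left(\left(\sqrt{3} \sqrt{30 + 4} + 150693\right) + 151470\right) + 238394} = \sqrt{\left(\left(\sqrt{3} \sqrt{34} + 150693\right) + 151470\right) + 238394} = \sqrt{\left(\left(\sqrt{102} + 150693\right) + 151470\right) + 238394} = \sqrt{\left(\left(150693 + \sqrt{102}\right) + 151470\right) + 238394} = \sqrt{\left(302163 + \sqrt{102}\right) + 238394} = \sqrt{540557 + \sqrt{102}}$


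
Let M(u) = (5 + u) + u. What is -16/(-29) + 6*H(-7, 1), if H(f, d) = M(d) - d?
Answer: 1060/29 ≈ 36.552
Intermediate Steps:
M(u) = 5 + 2*u
H(f, d) = 5 + d (H(f, d) = (5 + 2*d) - d = 5 + d)
-16/(-29) + 6*H(-7, 1) = -16/(-29) + 6*(5 + 1) = -16*(-1/29) + 6*6 = 16/29 + 36 = 1060/29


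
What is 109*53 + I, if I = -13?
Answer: 5764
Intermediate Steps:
109*53 + I = 109*53 - 13 = 5777 - 13 = 5764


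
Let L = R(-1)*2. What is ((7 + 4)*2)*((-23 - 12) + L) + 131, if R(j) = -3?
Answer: -771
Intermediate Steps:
L = -6 (L = -3*2 = -6)
((7 + 4)*2)*((-23 - 12) + L) + 131 = ((7 + 4)*2)*((-23 - 12) - 6) + 131 = (11*2)*(-35 - 6) + 131 = 22*(-41) + 131 = -902 + 131 = -771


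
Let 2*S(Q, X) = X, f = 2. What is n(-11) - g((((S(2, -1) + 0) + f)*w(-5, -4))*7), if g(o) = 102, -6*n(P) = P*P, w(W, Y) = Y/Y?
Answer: -733/6 ≈ -122.17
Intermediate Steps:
w(W, Y) = 1
S(Q, X) = X/2
n(P) = -P²/6 (n(P) = -P*P/6 = -P²/6)
n(-11) - g((((S(2, -1) + 0) + f)*w(-5, -4))*7) = -⅙*(-11)² - 1*102 = -⅙*121 - 102 = -121/6 - 102 = -733/6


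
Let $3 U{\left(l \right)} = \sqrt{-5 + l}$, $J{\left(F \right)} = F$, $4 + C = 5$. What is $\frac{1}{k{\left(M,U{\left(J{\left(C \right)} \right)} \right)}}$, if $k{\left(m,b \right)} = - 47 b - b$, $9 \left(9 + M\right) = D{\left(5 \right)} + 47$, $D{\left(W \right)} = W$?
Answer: $\frac{i}{32} \approx 0.03125 i$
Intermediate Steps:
$C = 1$ ($C = -4 + 5 = 1$)
$U{\left(l \right)} = \frac{\sqrt{-5 + l}}{3}$
$M = - \frac{29}{9}$ ($M = -9 + \frac{5 + 47}{9} = -9 + \frac{1}{9} \cdot 52 = -9 + \frac{52}{9} = - \frac{29}{9} \approx -3.2222$)
$k{\left(m,b \right)} = - 48 b$
$\frac{1}{k{\left(M,U{\left(J{\left(C \right)} \right)} \right)}} = \frac{1}{\left(-48\right) \frac{\sqrt{-5 + 1}}{3}} = \frac{1}{\left(-48\right) \frac{\sqrt{-4}}{3}} = \frac{1}{\left(-48\right) \frac{2 i}{3}} = \frac{1}{\left(-32\right) i} = \frac{i}{32}$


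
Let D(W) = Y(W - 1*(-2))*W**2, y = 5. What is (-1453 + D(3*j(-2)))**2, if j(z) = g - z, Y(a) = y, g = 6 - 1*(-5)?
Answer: 37847104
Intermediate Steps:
g = 11 (g = 6 + 5 = 11)
Y(a) = 5
j(z) = 11 - z
D(W) = 5*W**2
(-1453 + D(3*j(-2)))**2 = (-1453 + 5*(3*(11 - 1*(-2)))**2)**2 = (-1453 + 5*(3*(11 + 2))**2)**2 = (-1453 + 5*(3*13)**2)**2 = (-1453 + 5*39**2)**2 = (-1453 + 5*1521)**2 = (-1453 + 7605)**2 = 6152**2 = 37847104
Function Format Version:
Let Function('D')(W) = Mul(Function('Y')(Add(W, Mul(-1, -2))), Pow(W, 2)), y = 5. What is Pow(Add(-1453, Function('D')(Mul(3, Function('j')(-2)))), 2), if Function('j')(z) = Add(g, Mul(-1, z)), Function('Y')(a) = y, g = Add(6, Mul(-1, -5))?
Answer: 37847104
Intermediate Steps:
g = 11 (g = Add(6, 5) = 11)
Function('Y')(a) = 5
Function('j')(z) = Add(11, Mul(-1, z))
Function('D')(W) = Mul(5, Pow(W, 2))
Pow(Add(-1453, Function('D')(Mul(3, Function('j')(-2)))), 2) = Pow(Add(-1453, Mul(5, Pow(Mul(3, Add(11, Mul(-1, -2))), 2))), 2) = Pow(Add(-1453, Mul(5, Pow(Mul(3, Add(11, 2)), 2))), 2) = Pow(Add(-1453, Mul(5, Pow(Mul(3, 13), 2))), 2) = Pow(Add(-1453, Mul(5, Pow(39, 2))), 2) = Pow(Add(-1453, Mul(5, 1521)), 2) = Pow(Add(-1453, 7605), 2) = Pow(6152, 2) = 37847104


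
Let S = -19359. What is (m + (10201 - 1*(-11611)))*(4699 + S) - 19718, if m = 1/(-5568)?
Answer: -445138820431/1392 ≈ -3.1978e+8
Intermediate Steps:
m = -1/5568 ≈ -0.00017960
(m + (10201 - 1*(-11611)))*(4699 + S) - 19718 = (-1/5568 + (10201 - 1*(-11611)))*(4699 - 19359) - 19718 = (-1/5568 + (10201 + 11611))*(-14660) - 19718 = (-1/5568 + 21812)*(-14660) - 19718 = (121449215/5568)*(-14660) - 19718 = -445111372975/1392 - 19718 = -445138820431/1392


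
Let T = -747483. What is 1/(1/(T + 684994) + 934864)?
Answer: 62489/58418716495 ≈ 1.0697e-6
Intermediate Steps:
1/(1/(T + 684994) + 934864) = 1/(1/(-747483 + 684994) + 934864) = 1/(1/(-62489) + 934864) = 1/(-1/62489 + 934864) = 1/(58418716495/62489) = 62489/58418716495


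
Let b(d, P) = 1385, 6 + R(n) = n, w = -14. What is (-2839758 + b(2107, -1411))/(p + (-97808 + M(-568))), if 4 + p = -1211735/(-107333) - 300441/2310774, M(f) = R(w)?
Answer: 234659938671945922/8087250138950769 ≈ 29.016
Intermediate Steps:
R(n) = -6 + n
M(f) = -20 (M(f) = -6 - 14 = -20)
p = 591903092023/82674101914 (p = -4 + (-1211735/(-107333) - 300441/2310774) = -4 + (-1211735*(-1/107333) - 300441*1/2310774) = -4 + (1211735/107333 - 100147/770258) = -4 + 922599499679/82674101914 = 591903092023/82674101914 ≈ 7.1595)
(-2839758 + b(2107, -1411))/(p + (-97808 + M(-568))) = (-2839758 + 1385)/(591903092023/82674101914 + (-97808 - 20)) = -2838373/(591903092023/82674101914 - 97828) = -2838373/(-8087250138950769/82674101914) = -2838373*(-82674101914/8087250138950769) = 234659938671945922/8087250138950769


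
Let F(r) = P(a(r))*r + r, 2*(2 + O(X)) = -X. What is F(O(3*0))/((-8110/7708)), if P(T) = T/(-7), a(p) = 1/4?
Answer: 52029/28385 ≈ 1.8330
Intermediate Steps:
a(p) = 1/4
P(T) = -T/7 (P(T) = T*(-1/7) = -T/7)
O(X) = -2 - X/2 (O(X) = -2 + (-X)/2 = -2 - X/2)
F(r) = 27*r/28 (F(r) = (-1/7*1/4)*r + r = -r/28 + r = 27*r/28)
F(O(3*0))/((-8110/7708)) = (27*(-2 - 3*0/2)/28)/((-8110/7708)) = (27*(-2 - 1/2*0)/28)/((-8110*1/7708)) = (27*(-2 + 0)/28)/(-4055/3854) = ((27/28)*(-2))*(-3854/4055) = -27/14*(-3854/4055) = 52029/28385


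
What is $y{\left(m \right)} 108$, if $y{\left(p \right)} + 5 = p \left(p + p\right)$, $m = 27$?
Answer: $156924$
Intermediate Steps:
$y{\left(p \right)} = -5 + 2 p^{2}$ ($y{\left(p \right)} = -5 + p \left(p + p\right) = -5 + p 2 p = -5 + 2 p^{2}$)
$y{\left(m \right)} 108 = \left(-5 + 2 \cdot 27^{2}\right) 108 = \left(-5 + 2 \cdot 729\right) 108 = \left(-5 + 1458\right) 108 = 1453 \cdot 108 = 156924$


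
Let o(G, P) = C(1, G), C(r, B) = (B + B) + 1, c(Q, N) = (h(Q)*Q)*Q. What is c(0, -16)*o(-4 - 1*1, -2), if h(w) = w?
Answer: 0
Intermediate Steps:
c(Q, N) = Q³ (c(Q, N) = (Q*Q)*Q = Q²*Q = Q³)
C(r, B) = 1 + 2*B (C(r, B) = 2*B + 1 = 1 + 2*B)
o(G, P) = 1 + 2*G
c(0, -16)*o(-4 - 1*1, -2) = 0³*(1 + 2*(-4 - 1*1)) = 0*(1 + 2*(-4 - 1)) = 0*(1 + 2*(-5)) = 0*(1 - 10) = 0*(-9) = 0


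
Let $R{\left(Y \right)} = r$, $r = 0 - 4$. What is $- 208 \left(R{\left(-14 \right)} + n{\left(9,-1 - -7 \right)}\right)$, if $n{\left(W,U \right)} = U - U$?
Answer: $832$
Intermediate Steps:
$n{\left(W,U \right)} = 0$
$r = -4$ ($r = 0 - 4 = -4$)
$R{\left(Y \right)} = -4$
$- 208 \left(R{\left(-14 \right)} + n{\left(9,-1 - -7 \right)}\right) = - 208 \left(-4 + 0\right) = \left(-208\right) \left(-4\right) = 832$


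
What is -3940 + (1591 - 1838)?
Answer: -4187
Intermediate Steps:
-3940 + (1591 - 1838) = -3940 - 247 = -4187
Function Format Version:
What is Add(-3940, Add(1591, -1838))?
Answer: -4187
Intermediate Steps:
Add(-3940, Add(1591, -1838)) = Add(-3940, -247) = -4187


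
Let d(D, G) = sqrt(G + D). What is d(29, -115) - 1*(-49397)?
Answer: 49397 + I*sqrt(86) ≈ 49397.0 + 9.2736*I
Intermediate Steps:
d(D, G) = sqrt(D + G)
d(29, -115) - 1*(-49397) = sqrt(29 - 115) - 1*(-49397) = sqrt(-86) + 49397 = I*sqrt(86) + 49397 = 49397 + I*sqrt(86)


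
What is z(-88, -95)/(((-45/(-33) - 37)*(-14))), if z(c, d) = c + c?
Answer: -121/343 ≈ -0.35277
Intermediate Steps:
z(c, d) = 2*c
z(-88, -95)/(((-45/(-33) - 37)*(-14))) = (2*(-88))/(((-45/(-33) - 37)*(-14))) = -176*(-1/(14*(-45*(-1/33) - 37))) = -176*(-1/(14*(15/11 - 37))) = -176/((-392/11*(-14))) = -176/5488/11 = -176*11/5488 = -121/343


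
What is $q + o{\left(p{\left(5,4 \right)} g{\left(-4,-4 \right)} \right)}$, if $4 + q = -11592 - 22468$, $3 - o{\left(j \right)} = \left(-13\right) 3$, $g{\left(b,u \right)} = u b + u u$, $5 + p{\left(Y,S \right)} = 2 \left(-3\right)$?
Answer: $-34022$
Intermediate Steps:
$p{\left(Y,S \right)} = -11$ ($p{\left(Y,S \right)} = -5 + 2 \left(-3\right) = -5 - 6 = -11$)
$g{\left(b,u \right)} = u^{2} + b u$ ($g{\left(b,u \right)} = b u + u^{2} = u^{2} + b u$)
$o{\left(j \right)} = 42$ ($o{\left(j \right)} = 3 - \left(-13\right) 3 = 3 - -39 = 3 + 39 = 42$)
$q = -34064$ ($q = -4 - 34060 = -34064$)
$q + o{\left(p{\left(5,4 \right)} g{\left(-4,-4 \right)} \right)} = -34064 + 42 = -34022$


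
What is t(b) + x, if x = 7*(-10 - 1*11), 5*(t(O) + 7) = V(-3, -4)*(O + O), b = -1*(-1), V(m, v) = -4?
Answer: -778/5 ≈ -155.60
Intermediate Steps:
b = 1
t(O) = -7 - 8*O/5 (t(O) = -7 + (-4*(O + O))/5 = -7 + (-8*O)/5 = -7 - 8*O/5)
x = -147 (x = 7*(-10 - 11) = 7*(-21) = -147)
t(b) + x = (-7 - 8/5*1) - 147 = (-7 - 8/5) - 147 = -43/5 - 147 = -778/5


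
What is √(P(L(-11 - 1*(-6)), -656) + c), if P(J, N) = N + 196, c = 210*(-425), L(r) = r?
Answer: I*√89710 ≈ 299.52*I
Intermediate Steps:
c = -89250
P(J, N) = 196 + N
√(P(L(-11 - 1*(-6)), -656) + c) = √((196 - 656) - 89250) = √(-460 - 89250) = √(-89710) = I*√89710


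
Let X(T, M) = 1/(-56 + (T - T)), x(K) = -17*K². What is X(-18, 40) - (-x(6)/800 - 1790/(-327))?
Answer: -358049/57225 ≈ -6.2569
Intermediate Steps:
X(T, M) = -1/56 (X(T, M) = 1/(-56 + 0) = 1/(-56) = -1/56)
X(-18, 40) - (-x(6)/800 - 1790/(-327)) = -1/56 - (-(-17)*6²/800 - 1790/(-327)) = -1/56 - (-(-17)*36*(1/800) - 1790*(-1/327)) = -1/56 - (-1*(-612)*(1/800) + 1790/327) = -1/56 - (612*(1/800) + 1790/327) = -1/56 - (153/200 + 1790/327) = -1/56 - 1*408031/65400 = -1/56 - 408031/65400 = -358049/57225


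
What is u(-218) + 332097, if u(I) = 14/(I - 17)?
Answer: 78042781/235 ≈ 3.3210e+5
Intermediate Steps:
u(I) = 14/(-17 + I)
u(-218) + 332097 = 14/(-17 - 218) + 332097 = 14/(-235) + 332097 = 14*(-1/235) + 332097 = -14/235 + 332097 = 78042781/235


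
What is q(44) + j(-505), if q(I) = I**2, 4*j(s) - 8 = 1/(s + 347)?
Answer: 1224815/632 ≈ 1938.0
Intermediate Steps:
j(s) = 2 + 1/(4*(347 + s)) (j(s) = 2 + 1/(4*(s + 347)) = 2 + 1/(4*(347 + s)))
q(44) + j(-505) = 44**2 + (2777 + 8*(-505))/(4*(347 - 505)) = 1936 + (1/4)*(2777 - 4040)/(-158) = 1936 + (1/4)*(-1/158)*(-1263) = 1936 + 1263/632 = 1224815/632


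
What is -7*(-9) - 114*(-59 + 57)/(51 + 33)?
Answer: 460/7 ≈ 65.714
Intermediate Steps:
-7*(-9) - 114*(-59 + 57)/(51 + 33) = 63 - (-228)/84 = 63 - 114*(-1/42) = 63 + 19/7 = 460/7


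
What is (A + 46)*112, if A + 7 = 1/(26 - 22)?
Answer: 4396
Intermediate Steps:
A = -27/4 (A = -7 + 1/(26 - 22) = -7 + 1/4 = -27/4 ≈ -6.7500)
(A + 46)*112 = (-27/4 + 46)*112 = (157/4)*112 = 4396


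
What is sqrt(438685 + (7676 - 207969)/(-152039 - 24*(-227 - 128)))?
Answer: 2*sqrt(2258983061192838)/143519 ≈ 662.33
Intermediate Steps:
sqrt(438685 + (7676 - 207969)/(-152039 - 24*(-227 - 128))) = sqrt(438685 - 200293/(-152039 - 24*(-355))) = sqrt(438685 - 200293/(-152039 + 8520)) = sqrt(438685 - 200293/(-143519)) = sqrt(438685 - 200293*(-1/143519)) = sqrt(438685 + 200293/143519) = sqrt(62959832808/143519) = 2*sqrt(2258983061192838)/143519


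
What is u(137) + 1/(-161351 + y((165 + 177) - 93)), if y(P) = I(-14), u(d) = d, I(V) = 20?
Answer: 22102346/161331 ≈ 137.00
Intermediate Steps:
y(P) = 20
u(137) + 1/(-161351 + y((165 + 177) - 93)) = 137 + 1/(-161351 + 20) = 137 + 1/(-161331) = 137 - 1/161331 = 22102346/161331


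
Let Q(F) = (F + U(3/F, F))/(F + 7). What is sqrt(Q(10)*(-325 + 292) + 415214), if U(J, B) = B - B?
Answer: 2*sqrt(29997809)/17 ≈ 644.36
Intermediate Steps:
U(J, B) = 0
Q(F) = F/(7 + F) (Q(F) = (F + 0)/(F + 7) = F/(7 + F))
sqrt(Q(10)*(-325 + 292) + 415214) = sqrt((10/(7 + 10))*(-325 + 292) + 415214) = sqrt((10/17)*(-33) + 415214) = sqrt(-330/17 + 415214) = sqrt(7058308/17) = 2*sqrt(29997809)/17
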